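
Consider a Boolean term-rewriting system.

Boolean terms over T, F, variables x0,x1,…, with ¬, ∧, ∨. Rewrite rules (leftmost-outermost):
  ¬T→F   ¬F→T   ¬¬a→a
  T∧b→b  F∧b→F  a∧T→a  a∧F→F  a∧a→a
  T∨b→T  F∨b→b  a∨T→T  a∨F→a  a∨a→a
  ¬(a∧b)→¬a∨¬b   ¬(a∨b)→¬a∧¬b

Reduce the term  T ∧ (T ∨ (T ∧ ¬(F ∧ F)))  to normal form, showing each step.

  start: T ∧ (T ∨ (T ∧ ¬(F ∧ F)))
  step 1: T ∨ (T ∧ ¬(F ∧ F))
  step 2: T

Answer: normal form = T  (in 2 steps)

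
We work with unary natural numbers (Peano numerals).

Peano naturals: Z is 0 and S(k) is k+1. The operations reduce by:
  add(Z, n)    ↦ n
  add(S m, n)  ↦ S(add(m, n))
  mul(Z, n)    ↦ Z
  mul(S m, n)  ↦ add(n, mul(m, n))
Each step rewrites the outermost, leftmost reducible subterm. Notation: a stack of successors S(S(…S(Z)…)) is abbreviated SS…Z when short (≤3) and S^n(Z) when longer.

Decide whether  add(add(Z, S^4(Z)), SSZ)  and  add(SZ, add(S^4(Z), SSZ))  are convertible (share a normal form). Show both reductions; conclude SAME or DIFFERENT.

Term A:
  start: add(add(Z, S^4(Z)), SSZ)
  →1  add(S^4(Z), SSZ)
  →2  S(add(SSSZ, SSZ))
  →3  S(S(add(SSZ, SSZ)))
  →4  S(S(S(add(SZ, SSZ))))
  →5  S(S(S(S(add(Z, SSZ)))))
  →6  S^6(Z)

Term B:
  start: add(SZ, add(S^4(Z), SSZ))
  →1  S(add(Z, add(S^4(Z), SSZ)))
  →2  S(add(S^4(Z), SSZ))
  →3  S(S(add(SSSZ, SSZ)))
  →4  S(S(S(add(SSZ, SSZ))))
  →5  S(S(S(S(add(SZ, SSZ)))))
  →6  S(S(S(S(S(add(Z, SSZ))))))
  →7  S^7(Z)

Answer: DIFFERENT — A ⇓ S^6(Z), B ⇓ S^7(Z)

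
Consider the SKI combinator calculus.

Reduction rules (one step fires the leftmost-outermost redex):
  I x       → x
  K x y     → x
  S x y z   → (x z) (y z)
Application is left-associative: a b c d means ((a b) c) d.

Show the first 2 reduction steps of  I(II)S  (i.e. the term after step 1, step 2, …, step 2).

  start: I(II)S
  →1  IIS
  →2  IS

Answer: after 2 steps: IS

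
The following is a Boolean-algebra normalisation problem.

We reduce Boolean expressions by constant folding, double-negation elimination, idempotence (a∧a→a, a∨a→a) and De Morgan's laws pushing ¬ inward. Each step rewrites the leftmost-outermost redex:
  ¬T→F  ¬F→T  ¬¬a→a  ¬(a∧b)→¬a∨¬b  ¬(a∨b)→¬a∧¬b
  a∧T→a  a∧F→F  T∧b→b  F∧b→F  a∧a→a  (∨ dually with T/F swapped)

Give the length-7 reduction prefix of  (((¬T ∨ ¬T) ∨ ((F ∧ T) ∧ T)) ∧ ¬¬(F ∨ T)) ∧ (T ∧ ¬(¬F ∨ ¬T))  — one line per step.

Answer: after 7 steps: F

Working:
  start: (((¬T ∨ ¬T) ∨ ((F ∧ T) ∧ T)) ∧ ¬¬(F ∨ T)) ∧ (T ∧ ¬(¬F ∨ ¬T))
  step 1: ((¬T ∨ ((F ∧ T) ∧ T)) ∧ ¬¬(F ∨ T)) ∧ (T ∧ ¬(¬F ∨ ¬T))
  step 2: ((F ∨ ((F ∧ T) ∧ T)) ∧ ¬¬(F ∨ T)) ∧ (T ∧ ¬(¬F ∨ ¬T))
  step 3: (((F ∧ T) ∧ T) ∧ ¬¬(F ∨ T)) ∧ (T ∧ ¬(¬F ∨ ¬T))
  step 4: ((F ∧ T) ∧ ¬¬(F ∨ T)) ∧ (T ∧ ¬(¬F ∨ ¬T))
  step 5: (F ∧ ¬¬(F ∨ T)) ∧ (T ∧ ¬(¬F ∨ ¬T))
  step 6: F ∧ (T ∧ ¬(¬F ∨ ¬T))
  step 7: F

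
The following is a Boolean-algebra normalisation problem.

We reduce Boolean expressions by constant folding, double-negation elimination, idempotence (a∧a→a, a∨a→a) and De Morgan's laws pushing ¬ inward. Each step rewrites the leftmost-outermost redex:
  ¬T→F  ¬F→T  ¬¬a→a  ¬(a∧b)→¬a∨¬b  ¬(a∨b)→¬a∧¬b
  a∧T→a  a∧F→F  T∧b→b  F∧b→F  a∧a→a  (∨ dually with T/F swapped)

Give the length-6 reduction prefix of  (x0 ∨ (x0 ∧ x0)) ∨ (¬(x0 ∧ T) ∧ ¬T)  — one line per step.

Answer: after 6 steps: x0 ∨ (¬x0 ∧ F)

Derivation:
  start: (x0 ∨ (x0 ∧ x0)) ∨ (¬(x0 ∧ T) ∧ ¬T)
  →1  (x0 ∨ x0) ∨ (¬(x0 ∧ T) ∧ ¬T)
  →2  x0 ∨ (¬(x0 ∧ T) ∧ ¬T)
  →3  x0 ∨ ((¬x0 ∨ ¬T) ∧ ¬T)
  →4  x0 ∨ ((¬x0 ∨ F) ∧ ¬T)
  →5  x0 ∨ (¬x0 ∧ ¬T)
  →6  x0 ∨ (¬x0 ∧ F)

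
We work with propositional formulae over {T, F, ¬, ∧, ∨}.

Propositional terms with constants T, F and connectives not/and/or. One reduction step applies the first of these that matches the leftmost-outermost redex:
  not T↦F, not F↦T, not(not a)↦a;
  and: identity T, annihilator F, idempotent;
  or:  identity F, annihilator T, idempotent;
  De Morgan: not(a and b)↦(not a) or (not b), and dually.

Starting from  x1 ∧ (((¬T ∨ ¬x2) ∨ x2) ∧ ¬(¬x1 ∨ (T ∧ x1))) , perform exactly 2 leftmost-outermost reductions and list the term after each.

  start: x1 ∧ (((¬T ∨ ¬x2) ∨ x2) ∧ ¬(¬x1 ∨ (T ∧ x1)))
  [1] x1 ∧ (((F ∨ ¬x2) ∨ x2) ∧ ¬(¬x1 ∨ (T ∧ x1)))
  [2] x1 ∧ ((¬x2 ∨ x2) ∧ ¬(¬x1 ∨ (T ∧ x1)))

Answer: after 2 steps: x1 ∧ ((¬x2 ∨ x2) ∧ ¬(¬x1 ∨ (T ∧ x1)))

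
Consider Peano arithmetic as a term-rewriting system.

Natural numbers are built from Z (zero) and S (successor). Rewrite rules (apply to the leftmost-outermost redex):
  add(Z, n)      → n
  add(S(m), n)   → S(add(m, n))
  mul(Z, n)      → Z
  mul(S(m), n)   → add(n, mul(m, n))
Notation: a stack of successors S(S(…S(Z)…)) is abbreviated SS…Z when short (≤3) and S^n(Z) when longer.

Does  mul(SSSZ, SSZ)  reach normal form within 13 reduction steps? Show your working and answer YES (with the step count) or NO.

  start: mul(SSSZ, SSZ)
  →1  add(SSZ, mul(SSZ, SSZ))
  →2  S(add(SZ, mul(SSZ, SSZ)))
  →3  S(S(add(Z, mul(SSZ, SSZ))))
  →4  S(S(mul(SSZ, SSZ)))
  →5  S(S(add(SSZ, mul(SZ, SSZ))))
  →6  S(S(S(add(SZ, mul(SZ, SSZ)))))
  →7  S(S(S(S(add(Z, mul(SZ, SSZ))))))
  →8  S(S(S(S(mul(SZ, SSZ)))))
  →9  S(S(S(S(add(SSZ, mul(Z, SSZ))))))
  →10  S(S(S(S(S(add(SZ, mul(Z, SSZ)))))))
  →11  S(S(S(S(S(S(add(Z, mul(Z, SSZ))))))))
  →12  S(S(S(S(S(S(mul(Z, SSZ)))))))
  →13  S^6(Z)

Answer: YES — reaches normal form S^6(Z) in 13 ≤ 13 steps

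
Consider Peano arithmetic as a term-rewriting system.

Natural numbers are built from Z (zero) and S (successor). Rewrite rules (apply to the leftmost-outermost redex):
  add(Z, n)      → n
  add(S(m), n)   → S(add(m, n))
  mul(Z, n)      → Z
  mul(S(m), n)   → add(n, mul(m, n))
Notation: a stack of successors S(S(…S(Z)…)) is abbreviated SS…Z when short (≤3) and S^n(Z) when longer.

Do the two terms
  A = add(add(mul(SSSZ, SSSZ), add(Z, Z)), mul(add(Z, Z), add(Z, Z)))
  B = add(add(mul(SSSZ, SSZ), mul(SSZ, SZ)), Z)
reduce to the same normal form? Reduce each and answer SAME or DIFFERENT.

Term A:
  start: add(add(mul(SSSZ, SSSZ), add(Z, Z)), mul(add(Z, Z), add(Z, Z)))
  [1] add(add(add(SSSZ, mul(SSZ, SSSZ)), add(Z, Z)), mul(add(Z, Z), add(Z, Z)))
  [2] add(add(S(add(SSZ, mul(SSZ, SSSZ))), add(Z, Z)), mul(add(Z, Z), add(Z, Z)))
  [3] add(S(add(add(SSZ, mul(SSZ, SSSZ)), add(Z, Z))), mul(add(Z, Z), add(Z, Z)))
  [4] S(add(add(add(SSZ, mul(SSZ, SSSZ)), add(Z, Z)), mul(add(Z, Z), add(Z, Z))))
  [5] S(add(add(S(add(SZ, mul(SSZ, SSSZ))), add(Z, Z)), mul(add(Z, Z), add(Z, Z))))
  [6] S(add(S(add(add(SZ, mul(SSZ, SSSZ)), add(Z, Z))), mul(add(Z, Z), add(Z, Z))))
  [7] S(S(add(add(add(SZ, mul(SSZ, SSSZ)), add(Z, Z)), mul(add(Z, Z), add(Z, Z)))))
  [8] S(S(add(add(S(add(Z, mul(SSZ, SSSZ))), add(Z, Z)), mul(add(Z, Z), add(Z, Z)))))
  [9] S(S(add(S(add(add(Z, mul(SSZ, SSSZ)), add(Z, Z))), mul(add(Z, Z), add(Z, Z)))))
  [10] S(S(S(add(add(add(Z, mul(SSZ, SSSZ)), add(Z, Z)), mul(add(Z, Z), add(Z, Z))))))
  [11] S(S(S(add(add(mul(SSZ, SSSZ), add(Z, Z)), mul(add(Z, Z), add(Z, Z))))))
  [12] S(S(S(add(add(add(SSSZ, mul(SZ, SSSZ)), add(Z, Z)), mul(add(Z, Z), add(Z, Z))))))
  [13] S(S(S(add(add(S(add(SSZ, mul(SZ, SSSZ))), add(Z, Z)), mul(add(Z, Z), add(Z, Z))))))
  [14] S(S(S(add(S(add(add(SSZ, mul(SZ, SSSZ)), add(Z, Z))), mul(add(Z, Z), add(Z, Z))))))
  [15] S(S(S(S(add(add(add(SSZ, mul(SZ, SSSZ)), add(Z, Z)), mul(add(Z, Z), add(Z, Z)))))))
  [16] S(S(S(S(add(add(S(add(SZ, mul(SZ, SSSZ))), add(Z, Z)), mul(add(Z, Z), add(Z, Z)))))))
  [17] S(S(S(S(add(S(add(add(SZ, mul(SZ, SSSZ)), add(Z, Z))), mul(add(Z, Z), add(Z, Z)))))))
  [18] S(S(S(S(S(add(add(add(SZ, mul(SZ, SSSZ)), add(Z, Z)), mul(add(Z, Z), add(Z, Z))))))))
  [19] S(S(S(S(S(add(add(S(add(Z, mul(SZ, SSSZ))), add(Z, Z)), mul(add(Z, Z), add(Z, Z))))))))
  [20] S(S(S(S(S(add(S(add(add(Z, mul(SZ, SSSZ)), add(Z, Z))), mul(add(Z, Z), add(Z, Z))))))))
  [21] S(S(S(S(S(S(add(add(add(Z, mul(SZ, SSSZ)), add(Z, Z)), mul(add(Z, Z), add(Z, Z)))))))))
  [22] S(S(S(S(S(S(add(add(mul(SZ, SSSZ), add(Z, Z)), mul(add(Z, Z), add(Z, Z)))))))))
  [23] S(S(S(S(S(S(add(add(add(SSSZ, mul(Z, SSSZ)), add(Z, Z)), mul(add(Z, Z), add(Z, Z)))))))))
  [24] S(S(S(S(S(S(add(add(S(add(SSZ, mul(Z, SSSZ))), add(Z, Z)), mul(add(Z, Z), add(Z, Z)))))))))
  [25] S(S(S(S(S(S(add(S(add(add(SSZ, mul(Z, SSSZ)), add(Z, Z))), mul(add(Z, Z), add(Z, Z)))))))))
  [26] S(S(S(S(S(S(S(add(add(add(SSZ, mul(Z, SSSZ)), add(Z, Z)), mul(add(Z, Z), add(Z, Z))))))))))
  [27] S(S(S(S(S(S(S(add(add(S(add(SZ, mul(Z, SSSZ))), add(Z, Z)), mul(add(Z, Z), add(Z, Z))))))))))
  [28] S(S(S(S(S(S(S(add(S(add(add(SZ, mul(Z, SSSZ)), add(Z, Z))), mul(add(Z, Z), add(Z, Z))))))))))
  [29] S(S(S(S(S(S(S(S(add(add(add(SZ, mul(Z, SSSZ)), add(Z, Z)), mul(add(Z, Z), add(Z, Z)))))))))))
  [30] S(S(S(S(S(S(S(S(add(add(S(add(Z, mul(Z, SSSZ))), add(Z, Z)), mul(add(Z, Z), add(Z, Z)))))))))))
  [31] S(S(S(S(S(S(S(S(add(S(add(add(Z, mul(Z, SSSZ)), add(Z, Z))), mul(add(Z, Z), add(Z, Z)))))))))))
  [32] S(S(S(S(S(S(S(S(S(add(add(add(Z, mul(Z, SSSZ)), add(Z, Z)), mul(add(Z, Z), add(Z, Z))))))))))))
  [33] S(S(S(S(S(S(S(S(S(add(add(mul(Z, SSSZ), add(Z, Z)), mul(add(Z, Z), add(Z, Z))))))))))))
  [34] S(S(S(S(S(S(S(S(S(add(add(Z, add(Z, Z)), mul(add(Z, Z), add(Z, Z))))))))))))
  [35] S(S(S(S(S(S(S(S(S(add(add(Z, Z), mul(add(Z, Z), add(Z, Z))))))))))))
  [36] S(S(S(S(S(S(S(S(S(add(Z, mul(add(Z, Z), add(Z, Z))))))))))))
  [37] S(S(S(S(S(S(S(S(S(mul(add(Z, Z), add(Z, Z)))))))))))
  [38] S(S(S(S(S(S(S(S(S(mul(Z, add(Z, Z)))))))))))
  [39] S^9(Z)

Term B:
  start: add(add(mul(SSSZ, SSZ), mul(SSZ, SZ)), Z)
  [1] add(add(add(SSZ, mul(SSZ, SSZ)), mul(SSZ, SZ)), Z)
  [2] add(add(S(add(SZ, mul(SSZ, SSZ))), mul(SSZ, SZ)), Z)
  [3] add(S(add(add(SZ, mul(SSZ, SSZ)), mul(SSZ, SZ))), Z)
  [4] S(add(add(add(SZ, mul(SSZ, SSZ)), mul(SSZ, SZ)), Z))
  [5] S(add(add(S(add(Z, mul(SSZ, SSZ))), mul(SSZ, SZ)), Z))
  [6] S(add(S(add(add(Z, mul(SSZ, SSZ)), mul(SSZ, SZ))), Z))
  [7] S(S(add(add(add(Z, mul(SSZ, SSZ)), mul(SSZ, SZ)), Z)))
  [8] S(S(add(add(mul(SSZ, SSZ), mul(SSZ, SZ)), Z)))
  [9] S(S(add(add(add(SSZ, mul(SZ, SSZ)), mul(SSZ, SZ)), Z)))
  [10] S(S(add(add(S(add(SZ, mul(SZ, SSZ))), mul(SSZ, SZ)), Z)))
  [11] S(S(add(S(add(add(SZ, mul(SZ, SSZ)), mul(SSZ, SZ))), Z)))
  [12] S(S(S(add(add(add(SZ, mul(SZ, SSZ)), mul(SSZ, SZ)), Z))))
  [13] S(S(S(add(add(S(add(Z, mul(SZ, SSZ))), mul(SSZ, SZ)), Z))))
  [14] S(S(S(add(S(add(add(Z, mul(SZ, SSZ)), mul(SSZ, SZ))), Z))))
  [15] S(S(S(S(add(add(add(Z, mul(SZ, SSZ)), mul(SSZ, SZ)), Z)))))
  [16] S(S(S(S(add(add(mul(SZ, SSZ), mul(SSZ, SZ)), Z)))))
  [17] S(S(S(S(add(add(add(SSZ, mul(Z, SSZ)), mul(SSZ, SZ)), Z)))))
  [18] S(S(S(S(add(add(S(add(SZ, mul(Z, SSZ))), mul(SSZ, SZ)), Z)))))
  [19] S(S(S(S(add(S(add(add(SZ, mul(Z, SSZ)), mul(SSZ, SZ))), Z)))))
  [20] S(S(S(S(S(add(add(add(SZ, mul(Z, SSZ)), mul(SSZ, SZ)), Z))))))
  [21] S(S(S(S(S(add(add(S(add(Z, mul(Z, SSZ))), mul(SSZ, SZ)), Z))))))
  [22] S(S(S(S(S(add(S(add(add(Z, mul(Z, SSZ)), mul(SSZ, SZ))), Z))))))
  [23] S(S(S(S(S(S(add(add(add(Z, mul(Z, SSZ)), mul(SSZ, SZ)), Z)))))))
  [24] S(S(S(S(S(S(add(add(mul(Z, SSZ), mul(SSZ, SZ)), Z)))))))
  [25] S(S(S(S(S(S(add(add(Z, mul(SSZ, SZ)), Z)))))))
  [26] S(S(S(S(S(S(add(mul(SSZ, SZ), Z)))))))
  [27] S(S(S(S(S(S(add(add(SZ, mul(SZ, SZ)), Z)))))))
  [28] S(S(S(S(S(S(add(S(add(Z, mul(SZ, SZ))), Z)))))))
  [29] S(S(S(S(S(S(S(add(add(Z, mul(SZ, SZ)), Z))))))))
  [30] S(S(S(S(S(S(S(add(mul(SZ, SZ), Z))))))))
  [31] S(S(S(S(S(S(S(add(add(SZ, mul(Z, SZ)), Z))))))))
  [32] S(S(S(S(S(S(S(add(S(add(Z, mul(Z, SZ))), Z))))))))
  [33] S(S(S(S(S(S(S(S(add(add(Z, mul(Z, SZ)), Z)))))))))
  [34] S(S(S(S(S(S(S(S(add(mul(Z, SZ), Z)))))))))
  [35] S(S(S(S(S(S(S(S(add(Z, Z)))))))))
  [36] S^8(Z)

Answer: DIFFERENT — A ⇓ S^9(Z), B ⇓ S^8(Z)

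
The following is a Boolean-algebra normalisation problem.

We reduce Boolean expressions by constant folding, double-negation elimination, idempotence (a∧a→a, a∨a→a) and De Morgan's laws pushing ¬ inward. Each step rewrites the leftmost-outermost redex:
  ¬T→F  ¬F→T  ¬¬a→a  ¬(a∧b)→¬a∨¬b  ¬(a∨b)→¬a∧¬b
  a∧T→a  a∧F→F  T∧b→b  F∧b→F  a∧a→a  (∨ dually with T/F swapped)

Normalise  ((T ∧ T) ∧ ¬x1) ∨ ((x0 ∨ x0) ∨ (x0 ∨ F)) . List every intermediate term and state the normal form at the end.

Answer: normal form = ¬x1 ∨ x0  (in 5 steps)

Working:
  start: ((T ∧ T) ∧ ¬x1) ∨ ((x0 ∨ x0) ∨ (x0 ∨ F))
  step 1: (T ∧ ¬x1) ∨ ((x0 ∨ x0) ∨ (x0 ∨ F))
  step 2: ¬x1 ∨ ((x0 ∨ x0) ∨ (x0 ∨ F))
  step 3: ¬x1 ∨ (x0 ∨ (x0 ∨ F))
  step 4: ¬x1 ∨ (x0 ∨ x0)
  step 5: ¬x1 ∨ x0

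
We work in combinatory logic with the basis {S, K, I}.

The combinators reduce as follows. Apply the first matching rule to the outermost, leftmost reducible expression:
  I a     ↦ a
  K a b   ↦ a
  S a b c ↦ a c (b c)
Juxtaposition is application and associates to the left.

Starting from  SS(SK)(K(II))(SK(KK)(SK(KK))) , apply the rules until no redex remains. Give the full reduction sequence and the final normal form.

Answer: normal form = SK(KK)  (in 9 steps)

Derivation:
  start: SS(SK)(K(II))(SK(KK)(SK(KK)))
  [1] S(K(II))(SK(K(II)))(SK(KK)(SK(KK)))
  [2] K(II)(SK(KK)(SK(KK)))(SK(K(II))(SK(KK)(SK(KK))))
  [3] II(SK(K(II))(SK(KK)(SK(KK))))
  [4] I(SK(K(II))(SK(KK)(SK(KK))))
  [5] SK(K(II))(SK(KK)(SK(KK)))
  [6] K(SK(KK)(SK(KK)))(K(II)(SK(KK)(SK(KK))))
  [7] SK(KK)(SK(KK))
  [8] K(SK(KK))(KK(SK(KK)))
  [9] SK(KK)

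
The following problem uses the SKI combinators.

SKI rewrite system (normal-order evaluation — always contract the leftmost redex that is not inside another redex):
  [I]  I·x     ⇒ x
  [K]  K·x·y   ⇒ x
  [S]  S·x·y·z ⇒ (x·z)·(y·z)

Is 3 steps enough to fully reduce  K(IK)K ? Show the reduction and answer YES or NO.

Answer: YES — reaches normal form K in 2 ≤ 3 steps

Reduction:
  start: K(IK)K
  →1  IK
  →2  K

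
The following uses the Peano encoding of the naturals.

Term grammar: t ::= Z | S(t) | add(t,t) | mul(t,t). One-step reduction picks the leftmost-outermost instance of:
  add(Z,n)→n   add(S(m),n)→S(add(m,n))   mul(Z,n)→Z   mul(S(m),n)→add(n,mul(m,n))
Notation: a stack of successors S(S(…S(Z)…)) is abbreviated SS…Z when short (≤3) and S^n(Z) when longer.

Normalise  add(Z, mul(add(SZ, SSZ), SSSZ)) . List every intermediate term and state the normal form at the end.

Answer: normal form = S^9(Z)  (in 19 steps)

Reduction:
  start: add(Z, mul(add(SZ, SSZ), SSSZ))
  →1  mul(add(SZ, SSZ), SSSZ)
  →2  mul(S(add(Z, SSZ)), SSSZ)
  →3  add(SSSZ, mul(add(Z, SSZ), SSSZ))
  →4  S(add(SSZ, mul(add(Z, SSZ), SSSZ)))
  →5  S(S(add(SZ, mul(add(Z, SSZ), SSSZ))))
  →6  S(S(S(add(Z, mul(add(Z, SSZ), SSSZ)))))
  →7  S(S(S(mul(add(Z, SSZ), SSSZ))))
  →8  S(S(S(mul(SSZ, SSSZ))))
  →9  S(S(S(add(SSSZ, mul(SZ, SSSZ)))))
  →10  S(S(S(S(add(SSZ, mul(SZ, SSSZ))))))
  →11  S(S(S(S(S(add(SZ, mul(SZ, SSSZ)))))))
  →12  S(S(S(S(S(S(add(Z, mul(SZ, SSSZ))))))))
  →13  S(S(S(S(S(S(mul(SZ, SSSZ)))))))
  →14  S(S(S(S(S(S(add(SSSZ, mul(Z, SSSZ))))))))
  →15  S(S(S(S(S(S(S(add(SSZ, mul(Z, SSSZ)))))))))
  →16  S(S(S(S(S(S(S(S(add(SZ, mul(Z, SSSZ))))))))))
  →17  S(S(S(S(S(S(S(S(S(add(Z, mul(Z, SSSZ)))))))))))
  →18  S(S(S(S(S(S(S(S(S(mul(Z, SSSZ))))))))))
  →19  S^9(Z)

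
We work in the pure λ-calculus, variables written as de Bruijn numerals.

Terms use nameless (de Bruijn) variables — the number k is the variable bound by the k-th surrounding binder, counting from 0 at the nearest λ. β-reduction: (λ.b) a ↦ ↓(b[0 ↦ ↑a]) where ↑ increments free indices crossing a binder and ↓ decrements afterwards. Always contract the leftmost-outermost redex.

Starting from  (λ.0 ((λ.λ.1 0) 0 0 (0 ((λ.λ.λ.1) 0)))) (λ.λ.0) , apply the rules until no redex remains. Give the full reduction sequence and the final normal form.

Answer: normal form = λ.0  (in 2 steps)

Reduction:
  start: (λ.0 ((λ.λ.1 0) 0 0 (0 ((λ.λ.λ.1) 0)))) (λ.λ.0)
  →1  (λ.λ.0) ((λ.λ.1 0) (λ.λ.0) (λ.λ.0) ((λ.λ.0) ((λ.λ.λ.1) (λ.λ.0))))
  →2  λ.0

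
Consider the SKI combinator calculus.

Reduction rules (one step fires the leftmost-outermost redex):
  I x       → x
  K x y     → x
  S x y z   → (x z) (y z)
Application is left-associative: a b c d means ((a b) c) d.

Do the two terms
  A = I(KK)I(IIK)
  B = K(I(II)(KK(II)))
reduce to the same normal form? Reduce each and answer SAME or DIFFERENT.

Term A:
  start: I(KK)I(IIK)
  →1  KKI(IIK)
  →2  K(IIK)
  →3  K(IK)
  →4  KK

Term B:
  start: K(I(II)(KK(II)))
  →1  K(II(KK(II)))
  →2  K(I(KK(II)))
  →3  K(KK(II))
  →4  KK

Answer: SAME — A ⇓ KK, B ⇓ KK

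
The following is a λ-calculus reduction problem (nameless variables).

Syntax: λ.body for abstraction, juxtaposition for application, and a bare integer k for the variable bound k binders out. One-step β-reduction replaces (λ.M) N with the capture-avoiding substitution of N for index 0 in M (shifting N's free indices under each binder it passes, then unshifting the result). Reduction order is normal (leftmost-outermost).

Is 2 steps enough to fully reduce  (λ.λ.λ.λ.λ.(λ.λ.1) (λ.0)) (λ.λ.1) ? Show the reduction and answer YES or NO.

Answer: YES — reaches normal form λ.λ.λ.λ.λ.λ.0 in 2 ≤ 2 steps

Working:
  start: (λ.λ.λ.λ.λ.(λ.λ.1) (λ.0)) (λ.λ.1)
  [1] λ.λ.λ.λ.(λ.λ.1) (λ.0)
  [2] λ.λ.λ.λ.λ.λ.0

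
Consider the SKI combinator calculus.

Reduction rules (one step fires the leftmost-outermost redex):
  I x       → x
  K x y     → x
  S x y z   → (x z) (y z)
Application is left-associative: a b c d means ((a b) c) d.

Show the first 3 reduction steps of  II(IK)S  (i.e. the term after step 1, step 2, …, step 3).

  start: II(IK)S
  [1] I(IK)S
  [2] IKS
  [3] KS

Answer: after 3 steps: KS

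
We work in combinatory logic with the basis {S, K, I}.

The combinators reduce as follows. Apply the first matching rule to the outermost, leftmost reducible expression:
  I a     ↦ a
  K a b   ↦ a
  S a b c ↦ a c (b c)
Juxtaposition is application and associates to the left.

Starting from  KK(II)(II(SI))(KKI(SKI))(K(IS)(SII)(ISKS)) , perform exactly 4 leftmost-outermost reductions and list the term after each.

Answer: after 4 steps: SI(K(IS)(SII)(ISKS))

Reduction:
  start: KK(II)(II(SI))(KKI(SKI))(K(IS)(SII)(ISKS))
  →1  K(II(SI))(KKI(SKI))(K(IS)(SII)(ISKS))
  →2  II(SI)(K(IS)(SII)(ISKS))
  →3  I(SI)(K(IS)(SII)(ISKS))
  →4  SI(K(IS)(SII)(ISKS))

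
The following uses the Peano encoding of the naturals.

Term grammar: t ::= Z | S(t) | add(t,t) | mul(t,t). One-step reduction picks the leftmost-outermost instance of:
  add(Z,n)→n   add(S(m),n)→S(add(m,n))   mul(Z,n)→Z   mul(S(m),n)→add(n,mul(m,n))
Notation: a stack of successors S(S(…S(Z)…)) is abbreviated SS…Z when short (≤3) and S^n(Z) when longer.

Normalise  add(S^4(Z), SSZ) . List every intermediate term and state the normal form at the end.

Answer: normal form = S^6(Z)  (in 5 steps)

Reduction:
  start: add(S^4(Z), SSZ)
  [1] S(add(SSSZ, SSZ))
  [2] S(S(add(SSZ, SSZ)))
  [3] S(S(S(add(SZ, SSZ))))
  [4] S(S(S(S(add(Z, SSZ)))))
  [5] S^6(Z)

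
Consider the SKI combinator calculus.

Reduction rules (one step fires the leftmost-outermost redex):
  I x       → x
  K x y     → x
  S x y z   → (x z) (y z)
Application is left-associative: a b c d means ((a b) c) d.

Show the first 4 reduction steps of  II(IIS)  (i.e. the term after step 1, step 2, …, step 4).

  start: II(IIS)
  [1] I(IIS)
  [2] IIS
  [3] IS
  [4] S

Answer: after 4 steps: S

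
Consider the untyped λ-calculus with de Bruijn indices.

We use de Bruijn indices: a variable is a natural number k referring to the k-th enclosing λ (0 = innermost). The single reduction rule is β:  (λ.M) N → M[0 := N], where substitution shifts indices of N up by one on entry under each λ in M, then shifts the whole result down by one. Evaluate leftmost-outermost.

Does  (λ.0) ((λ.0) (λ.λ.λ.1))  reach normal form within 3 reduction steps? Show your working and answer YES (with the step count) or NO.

Answer: YES — reaches normal form λ.λ.λ.1 in 2 ≤ 3 steps

Derivation:
  start: (λ.0) ((λ.0) (λ.λ.λ.1))
  →1  (λ.0) (λ.λ.λ.1)
  →2  λ.λ.λ.1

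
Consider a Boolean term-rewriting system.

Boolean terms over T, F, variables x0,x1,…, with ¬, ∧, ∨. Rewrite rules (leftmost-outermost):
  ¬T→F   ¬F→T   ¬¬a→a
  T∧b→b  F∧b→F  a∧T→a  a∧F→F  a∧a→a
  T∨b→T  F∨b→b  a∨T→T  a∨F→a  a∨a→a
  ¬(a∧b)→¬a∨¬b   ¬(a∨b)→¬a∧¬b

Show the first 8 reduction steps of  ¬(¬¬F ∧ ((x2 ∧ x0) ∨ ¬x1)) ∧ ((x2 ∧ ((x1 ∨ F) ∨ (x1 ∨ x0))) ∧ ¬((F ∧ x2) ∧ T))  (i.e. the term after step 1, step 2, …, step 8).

  start: ¬(¬¬F ∧ ((x2 ∧ x0) ∨ ¬x1)) ∧ ((x2 ∧ ((x1 ∨ F) ∨ (x1 ∨ x0))) ∧ ¬((F ∧ x2) ∧ T))
  step 1: (¬¬¬F ∨ ¬((x2 ∧ x0) ∨ ¬x1)) ∧ ((x2 ∧ ((x1 ∨ F) ∨ (x1 ∨ x0))) ∧ ¬((F ∧ x2) ∧ T))
  step 2: (¬F ∨ ¬((x2 ∧ x0) ∨ ¬x1)) ∧ ((x2 ∧ ((x1 ∨ F) ∨ (x1 ∨ x0))) ∧ ¬((F ∧ x2) ∧ T))
  step 3: (T ∨ ¬((x2 ∧ x0) ∨ ¬x1)) ∧ ((x2 ∧ ((x1 ∨ F) ∨ (x1 ∨ x0))) ∧ ¬((F ∧ x2) ∧ T))
  step 4: T ∧ ((x2 ∧ ((x1 ∨ F) ∨ (x1 ∨ x0))) ∧ ¬((F ∧ x2) ∧ T))
  step 5: (x2 ∧ ((x1 ∨ F) ∨ (x1 ∨ x0))) ∧ ¬((F ∧ x2) ∧ T)
  step 6: (x2 ∧ (x1 ∨ (x1 ∨ x0))) ∧ ¬((F ∧ x2) ∧ T)
  step 7: (x2 ∧ (x1 ∨ (x1 ∨ x0))) ∧ (¬(F ∧ x2) ∨ ¬T)
  step 8: (x2 ∧ (x1 ∨ (x1 ∨ x0))) ∧ ((¬F ∨ ¬x2) ∨ ¬T)

Answer: after 8 steps: (x2 ∧ (x1 ∨ (x1 ∨ x0))) ∧ ((¬F ∨ ¬x2) ∨ ¬T)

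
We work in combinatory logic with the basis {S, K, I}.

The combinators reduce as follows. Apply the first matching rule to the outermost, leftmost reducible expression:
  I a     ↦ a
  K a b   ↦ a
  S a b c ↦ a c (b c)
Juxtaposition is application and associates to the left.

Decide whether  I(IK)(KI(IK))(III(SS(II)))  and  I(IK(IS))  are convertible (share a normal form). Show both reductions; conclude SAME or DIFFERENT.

Term A:
  start: I(IK)(KI(IK))(III(SS(II)))
  step 1: IK(KI(IK))(III(SS(II)))
  step 2: K(KI(IK))(III(SS(II)))
  step 3: KI(IK)
  step 4: I

Term B:
  start: I(IK(IS))
  step 1: IK(IS)
  step 2: K(IS)
  step 3: KS

Answer: DIFFERENT — A ⇓ I, B ⇓ KS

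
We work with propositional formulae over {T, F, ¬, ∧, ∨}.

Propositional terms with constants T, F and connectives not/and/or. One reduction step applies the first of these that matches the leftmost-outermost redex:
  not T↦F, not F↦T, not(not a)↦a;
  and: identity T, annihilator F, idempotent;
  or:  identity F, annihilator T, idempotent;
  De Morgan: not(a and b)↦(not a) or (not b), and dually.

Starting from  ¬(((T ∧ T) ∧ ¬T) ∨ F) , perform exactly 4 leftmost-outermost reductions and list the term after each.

Answer: after 4 steps: (¬T ∨ ¬¬T) ∧ ¬F

Reduction:
  start: ¬(((T ∧ T) ∧ ¬T) ∨ F)
  step 1: ¬((T ∧ T) ∧ ¬T) ∧ ¬F
  step 2: (¬(T ∧ T) ∨ ¬¬T) ∧ ¬F
  step 3: ((¬T ∨ ¬T) ∨ ¬¬T) ∧ ¬F
  step 4: (¬T ∨ ¬¬T) ∧ ¬F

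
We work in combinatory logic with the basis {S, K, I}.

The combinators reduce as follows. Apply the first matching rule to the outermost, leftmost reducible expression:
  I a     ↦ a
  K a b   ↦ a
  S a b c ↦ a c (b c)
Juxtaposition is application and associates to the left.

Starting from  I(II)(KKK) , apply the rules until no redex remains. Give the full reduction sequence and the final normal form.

Answer: normal form = K  (in 4 steps)

Derivation:
  start: I(II)(KKK)
  step 1: II(KKK)
  step 2: I(KKK)
  step 3: KKK
  step 4: K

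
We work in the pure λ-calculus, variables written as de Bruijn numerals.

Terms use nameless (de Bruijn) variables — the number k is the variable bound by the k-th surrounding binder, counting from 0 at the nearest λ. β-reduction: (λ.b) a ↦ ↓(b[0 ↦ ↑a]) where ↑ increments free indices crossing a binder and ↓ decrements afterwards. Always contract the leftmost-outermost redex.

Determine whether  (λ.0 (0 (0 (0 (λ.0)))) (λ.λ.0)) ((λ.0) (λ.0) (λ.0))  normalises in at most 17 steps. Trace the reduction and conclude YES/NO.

Answer: YES — reaches normal form λ.λ.0 in 14 ≤ 17 steps

Reduction:
  start: (λ.0 (0 (0 (0 (λ.0)))) (λ.λ.0)) ((λ.0) (λ.0) (λ.0))
  →1  (λ.0) (λ.0) (λ.0) ((λ.0) (λ.0) (λ.0) ((λ.0) (λ.0) (λ.0) ((λ.0) (λ.0) (λ.0) (λ.0)))) (λ.λ.0)
  →2  (λ.0) (λ.0) ((λ.0) (λ.0) (λ.0) ((λ.0) (λ.0) (λ.0) ((λ.0) (λ.0) (λ.0) (λ.0)))) (λ.λ.0)
  →3  (λ.0) ((λ.0) (λ.0) (λ.0) ((λ.0) (λ.0) (λ.0) ((λ.0) (λ.0) (λ.0) (λ.0)))) (λ.λ.0)
  →4  (λ.0) (λ.0) (λ.0) ((λ.0) (λ.0) (λ.0) ((λ.0) (λ.0) (λ.0) (λ.0))) (λ.λ.0)
  →5  (λ.0) (λ.0) ((λ.0) (λ.0) (λ.0) ((λ.0) (λ.0) (λ.0) (λ.0))) (λ.λ.0)
  →6  (λ.0) ((λ.0) (λ.0) (λ.0) ((λ.0) (λ.0) (λ.0) (λ.0))) (λ.λ.0)
  →7  (λ.0) (λ.0) (λ.0) ((λ.0) (λ.0) (λ.0) (λ.0)) (λ.λ.0)
  →8  (λ.0) (λ.0) ((λ.0) (λ.0) (λ.0) (λ.0)) (λ.λ.0)
  →9  (λ.0) ((λ.0) (λ.0) (λ.0) (λ.0)) (λ.λ.0)
  →10  (λ.0) (λ.0) (λ.0) (λ.0) (λ.λ.0)
  →11  (λ.0) (λ.0) (λ.0) (λ.λ.0)
  →12  (λ.0) (λ.0) (λ.λ.0)
  →13  (λ.0) (λ.λ.0)
  →14  λ.λ.0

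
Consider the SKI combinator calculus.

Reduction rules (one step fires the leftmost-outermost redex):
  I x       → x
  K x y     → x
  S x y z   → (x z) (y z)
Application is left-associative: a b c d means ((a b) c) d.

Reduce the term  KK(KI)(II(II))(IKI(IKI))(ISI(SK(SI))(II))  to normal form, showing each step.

  start: KK(KI)(II(II))(IKI(IKI))(ISI(SK(SI))(II))
  step 1: K(II(II))(IKI(IKI))(ISI(SK(SI))(II))
  step 2: II(II)(ISI(SK(SI))(II))
  step 3: I(II)(ISI(SK(SI))(II))
  step 4: II(ISI(SK(SI))(II))
  step 5: I(ISI(SK(SI))(II))
  step 6: ISI(SK(SI))(II)
  step 7: SI(SK(SI))(II)
  step 8: I(II)(SK(SI)(II))
  step 9: II(SK(SI)(II))
  step 10: I(SK(SI)(II))
  step 11: SK(SI)(II)
  step 12: K(II)(SI(II))
  step 13: II
  step 14: I

Answer: normal form = I  (in 14 steps)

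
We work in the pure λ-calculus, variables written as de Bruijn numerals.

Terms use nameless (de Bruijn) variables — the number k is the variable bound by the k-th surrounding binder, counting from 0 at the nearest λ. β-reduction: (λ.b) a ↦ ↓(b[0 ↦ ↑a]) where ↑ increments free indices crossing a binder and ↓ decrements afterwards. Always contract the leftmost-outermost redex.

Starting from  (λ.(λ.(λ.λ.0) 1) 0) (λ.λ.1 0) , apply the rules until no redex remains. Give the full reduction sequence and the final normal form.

  start: (λ.(λ.(λ.λ.0) 1) 0) (λ.λ.1 0)
  →1  (λ.(λ.λ.0) (λ.λ.1 0)) (λ.λ.1 0)
  →2  (λ.λ.0) (λ.λ.1 0)
  →3  λ.0

Answer: normal form = λ.0  (in 3 steps)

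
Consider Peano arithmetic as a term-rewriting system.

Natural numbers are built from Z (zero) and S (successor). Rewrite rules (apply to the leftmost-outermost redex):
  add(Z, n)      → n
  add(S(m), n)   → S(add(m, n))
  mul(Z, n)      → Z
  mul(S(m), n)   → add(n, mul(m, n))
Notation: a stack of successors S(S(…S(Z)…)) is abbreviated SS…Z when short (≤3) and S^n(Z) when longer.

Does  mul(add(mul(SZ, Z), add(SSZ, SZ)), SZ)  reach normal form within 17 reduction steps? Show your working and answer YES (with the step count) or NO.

  start: mul(add(mul(SZ, Z), add(SSZ, SZ)), SZ)
  [1] mul(add(add(Z, mul(Z, Z)), add(SSZ, SZ)), SZ)
  [2] mul(add(mul(Z, Z), add(SSZ, SZ)), SZ)
  [3] mul(add(Z, add(SSZ, SZ)), SZ)
  [4] mul(add(SSZ, SZ), SZ)
  [5] mul(S(add(SZ, SZ)), SZ)
  [6] add(SZ, mul(add(SZ, SZ), SZ))
  [7] S(add(Z, mul(add(SZ, SZ), SZ)))
  [8] S(mul(add(SZ, SZ), SZ))
  [9] S(mul(S(add(Z, SZ)), SZ))
  [10] S(add(SZ, mul(add(Z, SZ), SZ)))
  [11] S(S(add(Z, mul(add(Z, SZ), SZ))))
  [12] S(S(mul(add(Z, SZ), SZ)))
  [13] S(S(mul(SZ, SZ)))
  [14] S(S(add(SZ, mul(Z, SZ))))
  [15] S(S(S(add(Z, mul(Z, SZ)))))
  [16] S(S(S(mul(Z, SZ))))
  [17] SSSZ

Answer: YES — reaches normal form SSSZ in 17 ≤ 17 steps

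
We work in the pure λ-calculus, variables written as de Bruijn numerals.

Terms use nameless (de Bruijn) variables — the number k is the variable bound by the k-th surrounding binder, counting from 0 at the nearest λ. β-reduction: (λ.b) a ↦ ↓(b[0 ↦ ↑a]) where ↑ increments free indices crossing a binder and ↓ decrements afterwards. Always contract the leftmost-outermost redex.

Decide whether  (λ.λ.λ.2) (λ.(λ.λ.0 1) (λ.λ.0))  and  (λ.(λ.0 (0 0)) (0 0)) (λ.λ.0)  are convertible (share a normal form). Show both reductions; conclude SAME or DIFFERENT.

Term A:
  start: (λ.λ.λ.2) (λ.(λ.λ.0 1) (λ.λ.0))
  [1] λ.λ.λ.(λ.λ.0 1) (λ.λ.0)
  [2] λ.λ.λ.λ.0 (λ.λ.0)

Term B:
  start: (λ.(λ.0 (0 0)) (0 0)) (λ.λ.0)
  [1] (λ.0 (0 0)) ((λ.λ.0) (λ.λ.0))
  [2] (λ.λ.0) (λ.λ.0) ((λ.λ.0) (λ.λ.0) ((λ.λ.0) (λ.λ.0)))
  [3] (λ.0) ((λ.λ.0) (λ.λ.0) ((λ.λ.0) (λ.λ.0)))
  [4] (λ.λ.0) (λ.λ.0) ((λ.λ.0) (λ.λ.0))
  [5] (λ.0) ((λ.λ.0) (λ.λ.0))
  [6] (λ.λ.0) (λ.λ.0)
  [7] λ.0

Answer: DIFFERENT — A ⇓ λ.λ.λ.λ.0 (λ.λ.0), B ⇓ λ.0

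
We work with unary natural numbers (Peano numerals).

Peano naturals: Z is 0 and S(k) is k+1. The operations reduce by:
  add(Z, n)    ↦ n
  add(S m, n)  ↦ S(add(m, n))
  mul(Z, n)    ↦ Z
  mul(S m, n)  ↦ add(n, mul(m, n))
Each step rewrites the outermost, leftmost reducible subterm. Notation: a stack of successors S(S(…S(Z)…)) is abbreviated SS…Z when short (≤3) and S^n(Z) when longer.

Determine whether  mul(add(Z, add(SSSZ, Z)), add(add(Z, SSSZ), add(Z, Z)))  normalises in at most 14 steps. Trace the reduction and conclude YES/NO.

  start: mul(add(Z, add(SSSZ, Z)), add(add(Z, SSSZ), add(Z, Z)))
  step 1: mul(add(SSSZ, Z), add(add(Z, SSSZ), add(Z, Z)))
  step 2: mul(S(add(SSZ, Z)), add(add(Z, SSSZ), add(Z, Z)))
  step 3: add(add(add(Z, SSSZ), add(Z, Z)), mul(add(SSZ, Z), add(add(Z, SSSZ), add(Z, Z))))
  step 4: add(add(SSSZ, add(Z, Z)), mul(add(SSZ, Z), add(add(Z, SSSZ), add(Z, Z))))
  step 5: add(S(add(SSZ, add(Z, Z))), mul(add(SSZ, Z), add(add(Z, SSSZ), add(Z, Z))))
  step 6: S(add(add(SSZ, add(Z, Z)), mul(add(SSZ, Z), add(add(Z, SSSZ), add(Z, Z)))))
  step 7: S(add(S(add(SZ, add(Z, Z))), mul(add(SSZ, Z), add(add(Z, SSSZ), add(Z, Z)))))
  step 8: S(S(add(add(SZ, add(Z, Z)), mul(add(SSZ, Z), add(add(Z, SSSZ), add(Z, Z))))))
  step 9: S(S(add(S(add(Z, add(Z, Z))), mul(add(SSZ, Z), add(add(Z, SSSZ), add(Z, Z))))))
  step 10: S(S(S(add(add(Z, add(Z, Z)), mul(add(SSZ, Z), add(add(Z, SSSZ), add(Z, Z)))))))
  step 11: S(S(S(add(add(Z, Z), mul(add(SSZ, Z), add(add(Z, SSSZ), add(Z, Z)))))))
  step 12: S(S(S(add(Z, mul(add(SSZ, Z), add(add(Z, SSSZ), add(Z, Z)))))))
  step 13: S(S(S(mul(add(SSZ, Z), add(add(Z, SSSZ), add(Z, Z))))))
  step 14: S(S(S(mul(S(add(SZ, Z)), add(add(Z, SSSZ), add(Z, Z))))))

Answer: NO — after 14 steps the term is S(S(S(mul(S(add(SZ, Z)), add(add(Z, SSSZ), add(Z, Z)))))), not yet normal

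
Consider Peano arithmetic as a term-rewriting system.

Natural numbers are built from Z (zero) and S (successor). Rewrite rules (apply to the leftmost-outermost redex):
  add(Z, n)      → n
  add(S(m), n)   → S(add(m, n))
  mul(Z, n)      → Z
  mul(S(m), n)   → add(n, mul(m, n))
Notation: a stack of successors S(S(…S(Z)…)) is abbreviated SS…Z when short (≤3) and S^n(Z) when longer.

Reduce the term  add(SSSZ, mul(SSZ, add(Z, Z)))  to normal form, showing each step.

  start: add(SSSZ, mul(SSZ, add(Z, Z)))
  [1] S(add(SSZ, mul(SSZ, add(Z, Z))))
  [2] S(S(add(SZ, mul(SSZ, add(Z, Z)))))
  [3] S(S(S(add(Z, mul(SSZ, add(Z, Z))))))
  [4] S(S(S(mul(SSZ, add(Z, Z)))))
  [5] S(S(S(add(add(Z, Z), mul(SZ, add(Z, Z))))))
  [6] S(S(S(add(Z, mul(SZ, add(Z, Z))))))
  [7] S(S(S(mul(SZ, add(Z, Z)))))
  [8] S(S(S(add(add(Z, Z), mul(Z, add(Z, Z))))))
  [9] S(S(S(add(Z, mul(Z, add(Z, Z))))))
  [10] S(S(S(mul(Z, add(Z, Z)))))
  [11] SSSZ

Answer: normal form = SSSZ  (in 11 steps)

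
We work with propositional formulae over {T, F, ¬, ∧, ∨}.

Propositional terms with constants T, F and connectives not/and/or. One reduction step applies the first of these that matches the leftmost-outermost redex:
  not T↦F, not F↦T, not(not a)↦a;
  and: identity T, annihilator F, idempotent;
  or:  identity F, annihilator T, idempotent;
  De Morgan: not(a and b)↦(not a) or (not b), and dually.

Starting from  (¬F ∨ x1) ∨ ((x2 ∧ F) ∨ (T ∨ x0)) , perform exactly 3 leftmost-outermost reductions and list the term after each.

Answer: after 3 steps: T

Reduction:
  start: (¬F ∨ x1) ∨ ((x2 ∧ F) ∨ (T ∨ x0))
  [1] (T ∨ x1) ∨ ((x2 ∧ F) ∨ (T ∨ x0))
  [2] T ∨ ((x2 ∧ F) ∨ (T ∨ x0))
  [3] T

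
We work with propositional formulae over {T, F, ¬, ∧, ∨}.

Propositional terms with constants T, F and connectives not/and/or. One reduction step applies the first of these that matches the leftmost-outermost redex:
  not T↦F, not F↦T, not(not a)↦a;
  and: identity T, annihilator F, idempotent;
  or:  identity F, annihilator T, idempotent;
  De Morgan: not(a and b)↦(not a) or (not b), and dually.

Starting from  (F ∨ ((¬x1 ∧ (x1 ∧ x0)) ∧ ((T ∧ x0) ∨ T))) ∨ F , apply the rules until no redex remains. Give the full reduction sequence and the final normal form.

  start: (F ∨ ((¬x1 ∧ (x1 ∧ x0)) ∧ ((T ∧ x0) ∨ T))) ∨ F
  →1  F ∨ ((¬x1 ∧ (x1 ∧ x0)) ∧ ((T ∧ x0) ∨ T))
  →2  (¬x1 ∧ (x1 ∧ x0)) ∧ ((T ∧ x0) ∨ T)
  →3  (¬x1 ∧ (x1 ∧ x0)) ∧ T
  →4  ¬x1 ∧ (x1 ∧ x0)

Answer: normal form = ¬x1 ∧ (x1 ∧ x0)  (in 4 steps)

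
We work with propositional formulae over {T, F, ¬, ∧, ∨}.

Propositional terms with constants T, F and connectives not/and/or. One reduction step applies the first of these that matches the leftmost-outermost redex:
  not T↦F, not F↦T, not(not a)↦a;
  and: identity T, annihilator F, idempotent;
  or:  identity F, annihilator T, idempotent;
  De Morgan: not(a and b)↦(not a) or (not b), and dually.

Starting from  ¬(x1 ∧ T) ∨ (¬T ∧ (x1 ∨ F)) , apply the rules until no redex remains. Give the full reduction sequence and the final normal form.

Answer: normal form = ¬x1  (in 6 steps)

Reduction:
  start: ¬(x1 ∧ T) ∨ (¬T ∧ (x1 ∨ F))
  →1  (¬x1 ∨ ¬T) ∨ (¬T ∧ (x1 ∨ F))
  →2  (¬x1 ∨ F) ∨ (¬T ∧ (x1 ∨ F))
  →3  ¬x1 ∨ (¬T ∧ (x1 ∨ F))
  →4  ¬x1 ∨ (F ∧ (x1 ∨ F))
  →5  ¬x1 ∨ F
  →6  ¬x1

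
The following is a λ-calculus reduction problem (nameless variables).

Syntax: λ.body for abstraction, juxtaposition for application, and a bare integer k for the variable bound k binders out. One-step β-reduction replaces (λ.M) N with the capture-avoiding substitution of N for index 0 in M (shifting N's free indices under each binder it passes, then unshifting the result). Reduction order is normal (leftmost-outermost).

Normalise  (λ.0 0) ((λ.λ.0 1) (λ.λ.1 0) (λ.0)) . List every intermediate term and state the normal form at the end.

  start: (λ.0 0) ((λ.λ.0 1) (λ.λ.1 0) (λ.0))
  [1] (λ.λ.0 1) (λ.λ.1 0) (λ.0) ((λ.λ.0 1) (λ.λ.1 0) (λ.0))
  [2] (λ.0 (λ.λ.1 0)) (λ.0) ((λ.λ.0 1) (λ.λ.1 0) (λ.0))
  [3] (λ.0) (λ.λ.1 0) ((λ.λ.0 1) (λ.λ.1 0) (λ.0))
  [4] (λ.λ.1 0) ((λ.λ.0 1) (λ.λ.1 0) (λ.0))
  [5] λ.(λ.λ.0 1) (λ.λ.1 0) (λ.0) 0
  [6] λ.(λ.0 (λ.λ.1 0)) (λ.0) 0
  [7] λ.(λ.0) (λ.λ.1 0) 0
  [8] λ.(λ.λ.1 0) 0
  [9] λ.λ.1 0

Answer: normal form = λ.λ.1 0  (in 9 steps)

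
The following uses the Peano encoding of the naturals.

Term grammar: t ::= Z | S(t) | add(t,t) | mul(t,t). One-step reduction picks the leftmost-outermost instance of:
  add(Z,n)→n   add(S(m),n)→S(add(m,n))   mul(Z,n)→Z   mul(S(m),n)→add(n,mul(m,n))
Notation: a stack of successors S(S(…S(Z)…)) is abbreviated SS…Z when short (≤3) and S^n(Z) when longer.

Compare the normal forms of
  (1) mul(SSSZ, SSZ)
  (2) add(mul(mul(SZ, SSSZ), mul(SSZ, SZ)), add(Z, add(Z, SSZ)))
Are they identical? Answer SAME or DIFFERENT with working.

Answer: DIFFERENT — A ⇓ S^6(Z), B ⇓ S^8(Z)

Derivation:
Term A:
  start: mul(SSSZ, SSZ)
  step 1: add(SSZ, mul(SSZ, SSZ))
  step 2: S(add(SZ, mul(SSZ, SSZ)))
  step 3: S(S(add(Z, mul(SSZ, SSZ))))
  step 4: S(S(mul(SSZ, SSZ)))
  step 5: S(S(add(SSZ, mul(SZ, SSZ))))
  step 6: S(S(S(add(SZ, mul(SZ, SSZ)))))
  step 7: S(S(S(S(add(Z, mul(SZ, SSZ))))))
  step 8: S(S(S(S(mul(SZ, SSZ)))))
  step 9: S(S(S(S(add(SSZ, mul(Z, SSZ))))))
  step 10: S(S(S(S(S(add(SZ, mul(Z, SSZ)))))))
  step 11: S(S(S(S(S(S(add(Z, mul(Z, SSZ))))))))
  step 12: S(S(S(S(S(S(mul(Z, SSZ)))))))
  step 13: S^6(Z)

Term B:
  start: add(mul(mul(SZ, SSSZ), mul(SSZ, SZ)), add(Z, add(Z, SSZ)))
  step 1: add(mul(add(SSSZ, mul(Z, SSSZ)), mul(SSZ, SZ)), add(Z, add(Z, SSZ)))
  step 2: add(mul(S(add(SSZ, mul(Z, SSSZ))), mul(SSZ, SZ)), add(Z, add(Z, SSZ)))
  step 3: add(add(mul(SSZ, SZ), mul(add(SSZ, mul(Z, SSSZ)), mul(SSZ, SZ))), add(Z, add(Z, SSZ)))
  step 4: add(add(add(SZ, mul(SZ, SZ)), mul(add(SSZ, mul(Z, SSSZ)), mul(SSZ, SZ))), add(Z, add(Z, SSZ)))
  step 5: add(add(S(add(Z, mul(SZ, SZ))), mul(add(SSZ, mul(Z, SSSZ)), mul(SSZ, SZ))), add(Z, add(Z, SSZ)))
  step 6: add(S(add(add(Z, mul(SZ, SZ)), mul(add(SSZ, mul(Z, SSSZ)), mul(SSZ, SZ)))), add(Z, add(Z, SSZ)))
  step 7: S(add(add(add(Z, mul(SZ, SZ)), mul(add(SSZ, mul(Z, SSSZ)), mul(SSZ, SZ))), add(Z, add(Z, SSZ))))
  step 8: S(add(add(mul(SZ, SZ), mul(add(SSZ, mul(Z, SSSZ)), mul(SSZ, SZ))), add(Z, add(Z, SSZ))))
  step 9: S(add(add(add(SZ, mul(Z, SZ)), mul(add(SSZ, mul(Z, SSSZ)), mul(SSZ, SZ))), add(Z, add(Z, SSZ))))
  step 10: S(add(add(S(add(Z, mul(Z, SZ))), mul(add(SSZ, mul(Z, SSSZ)), mul(SSZ, SZ))), add(Z, add(Z, SSZ))))
  step 11: S(add(S(add(add(Z, mul(Z, SZ)), mul(add(SSZ, mul(Z, SSSZ)), mul(SSZ, SZ)))), add(Z, add(Z, SSZ))))
  step 12: S(S(add(add(add(Z, mul(Z, SZ)), mul(add(SSZ, mul(Z, SSSZ)), mul(SSZ, SZ))), add(Z, add(Z, SSZ)))))
  step 13: S(S(add(add(mul(Z, SZ), mul(add(SSZ, mul(Z, SSSZ)), mul(SSZ, SZ))), add(Z, add(Z, SSZ)))))
  step 14: S(S(add(add(Z, mul(add(SSZ, mul(Z, SSSZ)), mul(SSZ, SZ))), add(Z, add(Z, SSZ)))))
  step 15: S(S(add(mul(add(SSZ, mul(Z, SSSZ)), mul(SSZ, SZ)), add(Z, add(Z, SSZ)))))
  step 16: S(S(add(mul(S(add(SZ, mul(Z, SSSZ))), mul(SSZ, SZ)), add(Z, add(Z, SSZ)))))
  step 17: S(S(add(add(mul(SSZ, SZ), mul(add(SZ, mul(Z, SSSZ)), mul(SSZ, SZ))), add(Z, add(Z, SSZ)))))
  step 18: S(S(add(add(add(SZ, mul(SZ, SZ)), mul(add(SZ, mul(Z, SSSZ)), mul(SSZ, SZ))), add(Z, add(Z, SSZ)))))
  step 19: S(S(add(add(S(add(Z, mul(SZ, SZ))), mul(add(SZ, mul(Z, SSSZ)), mul(SSZ, SZ))), add(Z, add(Z, SSZ)))))
  step 20: S(S(add(S(add(add(Z, mul(SZ, SZ)), mul(add(SZ, mul(Z, SSSZ)), mul(SSZ, SZ)))), add(Z, add(Z, SSZ)))))
  step 21: S(S(S(add(add(add(Z, mul(SZ, SZ)), mul(add(SZ, mul(Z, SSSZ)), mul(SSZ, SZ))), add(Z, add(Z, SSZ))))))
  step 22: S(S(S(add(add(mul(SZ, SZ), mul(add(SZ, mul(Z, SSSZ)), mul(SSZ, SZ))), add(Z, add(Z, SSZ))))))
  step 23: S(S(S(add(add(add(SZ, mul(Z, SZ)), mul(add(SZ, mul(Z, SSSZ)), mul(SSZ, SZ))), add(Z, add(Z, SSZ))))))
  step 24: S(S(S(add(add(S(add(Z, mul(Z, SZ))), mul(add(SZ, mul(Z, SSSZ)), mul(SSZ, SZ))), add(Z, add(Z, SSZ))))))
  step 25: S(S(S(add(S(add(add(Z, mul(Z, SZ)), mul(add(SZ, mul(Z, SSSZ)), mul(SSZ, SZ)))), add(Z, add(Z, SSZ))))))
  step 26: S(S(S(S(add(add(add(Z, mul(Z, SZ)), mul(add(SZ, mul(Z, SSSZ)), mul(SSZ, SZ))), add(Z, add(Z, SSZ)))))))
  step 27: S(S(S(S(add(add(mul(Z, SZ), mul(add(SZ, mul(Z, SSSZ)), mul(SSZ, SZ))), add(Z, add(Z, SSZ)))))))
  step 28: S(S(S(S(add(add(Z, mul(add(SZ, mul(Z, SSSZ)), mul(SSZ, SZ))), add(Z, add(Z, SSZ)))))))
  step 29: S(S(S(S(add(mul(add(SZ, mul(Z, SSSZ)), mul(SSZ, SZ)), add(Z, add(Z, SSZ)))))))
  step 30: S(S(S(S(add(mul(S(add(Z, mul(Z, SSSZ))), mul(SSZ, SZ)), add(Z, add(Z, SSZ)))))))
  step 31: S(S(S(S(add(add(mul(SSZ, SZ), mul(add(Z, mul(Z, SSSZ)), mul(SSZ, SZ))), add(Z, add(Z, SSZ)))))))
  step 32: S(S(S(S(add(add(add(SZ, mul(SZ, SZ)), mul(add(Z, mul(Z, SSSZ)), mul(SSZ, SZ))), add(Z, add(Z, SSZ)))))))
  step 33: S(S(S(S(add(add(S(add(Z, mul(SZ, SZ))), mul(add(Z, mul(Z, SSSZ)), mul(SSZ, SZ))), add(Z, add(Z, SSZ)))))))
  step 34: S(S(S(S(add(S(add(add(Z, mul(SZ, SZ)), mul(add(Z, mul(Z, SSSZ)), mul(SSZ, SZ)))), add(Z, add(Z, SSZ)))))))
  step 35: S(S(S(S(S(add(add(add(Z, mul(SZ, SZ)), mul(add(Z, mul(Z, SSSZ)), mul(SSZ, SZ))), add(Z, add(Z, SSZ))))))))
  step 36: S(S(S(S(S(add(add(mul(SZ, SZ), mul(add(Z, mul(Z, SSSZ)), mul(SSZ, SZ))), add(Z, add(Z, SSZ))))))))
  step 37: S(S(S(S(S(add(add(add(SZ, mul(Z, SZ)), mul(add(Z, mul(Z, SSSZ)), mul(SSZ, SZ))), add(Z, add(Z, SSZ))))))))
  step 38: S(S(S(S(S(add(add(S(add(Z, mul(Z, SZ))), mul(add(Z, mul(Z, SSSZ)), mul(SSZ, SZ))), add(Z, add(Z, SSZ))))))))
  step 39: S(S(S(S(S(add(S(add(add(Z, mul(Z, SZ)), mul(add(Z, mul(Z, SSSZ)), mul(SSZ, SZ)))), add(Z, add(Z, SSZ))))))))
  step 40: S(S(S(S(S(S(add(add(add(Z, mul(Z, SZ)), mul(add(Z, mul(Z, SSSZ)), mul(SSZ, SZ))), add(Z, add(Z, SSZ)))))))))
  step 41: S(S(S(S(S(S(add(add(mul(Z, SZ), mul(add(Z, mul(Z, SSSZ)), mul(SSZ, SZ))), add(Z, add(Z, SSZ)))))))))
  step 42: S(S(S(S(S(S(add(add(Z, mul(add(Z, mul(Z, SSSZ)), mul(SSZ, SZ))), add(Z, add(Z, SSZ)))))))))
  step 43: S(S(S(S(S(S(add(mul(add(Z, mul(Z, SSSZ)), mul(SSZ, SZ)), add(Z, add(Z, SSZ)))))))))
  step 44: S(S(S(S(S(S(add(mul(mul(Z, SSSZ), mul(SSZ, SZ)), add(Z, add(Z, SSZ)))))))))
  step 45: S(S(S(S(S(S(add(mul(Z, mul(SSZ, SZ)), add(Z, add(Z, SSZ)))))))))
  step 46: S(S(S(S(S(S(add(Z, add(Z, add(Z, SSZ)))))))))
  step 47: S(S(S(S(S(S(add(Z, add(Z, SSZ))))))))
  step 48: S(S(S(S(S(S(add(Z, SSZ)))))))
  step 49: S^8(Z)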